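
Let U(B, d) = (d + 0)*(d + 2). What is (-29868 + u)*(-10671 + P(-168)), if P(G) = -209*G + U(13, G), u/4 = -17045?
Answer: -5130753792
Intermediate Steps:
u = -68180 (u = 4*(-17045) = -68180)
U(B, d) = d*(2 + d)
P(G) = -209*G + G*(2 + G)
(-29868 + u)*(-10671 + P(-168)) = (-29868 - 68180)*(-10671 - 168*(-207 - 168)) = -98048*(-10671 - 168*(-375)) = -98048*(-10671 + 63000) = -98048*52329 = -5130753792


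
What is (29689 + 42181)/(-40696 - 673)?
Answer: -71870/41369 ≈ -1.7373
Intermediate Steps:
(29689 + 42181)/(-40696 - 673) = 71870/(-41369) = 71870*(-1/41369) = -71870/41369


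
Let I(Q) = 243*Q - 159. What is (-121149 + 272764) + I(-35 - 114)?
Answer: 115249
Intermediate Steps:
I(Q) = -159 + 243*Q
(-121149 + 272764) + I(-35 - 114) = (-121149 + 272764) + (-159 + 243*(-35 - 114)) = 151615 + (-159 + 243*(-149)) = 151615 + (-159 - 36207) = 151615 - 36366 = 115249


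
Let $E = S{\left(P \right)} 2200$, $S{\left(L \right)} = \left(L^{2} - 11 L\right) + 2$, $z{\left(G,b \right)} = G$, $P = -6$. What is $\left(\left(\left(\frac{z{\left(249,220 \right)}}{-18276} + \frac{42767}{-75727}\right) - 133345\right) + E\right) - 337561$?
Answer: $- \frac{111690757611609}{461328884} \approx -2.4211 \cdot 10^{5}$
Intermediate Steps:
$S{\left(L \right)} = 2 + L^{2} - 11 L$
$E = 228800$ ($E = \left(2 + \left(-6\right)^{2} - -66\right) 2200 = \left(2 + 36 + 66\right) 2200 = 104 \cdot 2200 = 228800$)
$\left(\left(\left(\frac{z{\left(249,220 \right)}}{-18276} + \frac{42767}{-75727}\right) - 133345\right) + E\right) - 337561 = \left(\left(\left(\frac{249}{-18276} + \frac{42767}{-75727}\right) - 133345\right) + 228800\right) - 337561 = \left(\left(\left(249 \left(- \frac{1}{18276}\right) + 42767 \left(- \frac{1}{75727}\right)\right) - 133345\right) + 228800\right) - 337561 = \left(\left(\left(- \frac{83}{6092} - \frac{42767}{75727}\right) - 133345\right) + 228800\right) - 337561 = \left(\left(- \frac{266821905}{461328884} - 133345\right) + 228800\right) - 337561 = \left(- \frac{61516166858885}{461328884} + 228800\right) - 337561 = \frac{44035881800315}{461328884} - 337561 = - \frac{111690757611609}{461328884}$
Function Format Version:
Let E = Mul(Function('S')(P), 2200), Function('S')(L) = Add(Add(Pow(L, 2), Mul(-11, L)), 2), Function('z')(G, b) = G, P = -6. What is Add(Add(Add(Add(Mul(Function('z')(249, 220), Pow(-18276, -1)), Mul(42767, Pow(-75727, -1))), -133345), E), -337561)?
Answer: Rational(-111690757611609, 461328884) ≈ -2.4211e+5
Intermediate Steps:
Function('S')(L) = Add(2, Pow(L, 2), Mul(-11, L))
E = 228800 (E = Mul(Add(2, Pow(-6, 2), Mul(-11, -6)), 2200) = Mul(Add(2, 36, 66), 2200) = Mul(104, 2200) = 228800)
Add(Add(Add(Add(Mul(Function('z')(249, 220), Pow(-18276, -1)), Mul(42767, Pow(-75727, -1))), -133345), E), -337561) = Add(Add(Add(Add(Mul(249, Pow(-18276, -1)), Mul(42767, Pow(-75727, -1))), -133345), 228800), -337561) = Add(Add(Add(Add(Mul(249, Rational(-1, 18276)), Mul(42767, Rational(-1, 75727))), -133345), 228800), -337561) = Add(Add(Add(Add(Rational(-83, 6092), Rational(-42767, 75727)), -133345), 228800), -337561) = Add(Add(Add(Rational(-266821905, 461328884), -133345), 228800), -337561) = Add(Add(Rational(-61516166858885, 461328884), 228800), -337561) = Add(Rational(44035881800315, 461328884), -337561) = Rational(-111690757611609, 461328884)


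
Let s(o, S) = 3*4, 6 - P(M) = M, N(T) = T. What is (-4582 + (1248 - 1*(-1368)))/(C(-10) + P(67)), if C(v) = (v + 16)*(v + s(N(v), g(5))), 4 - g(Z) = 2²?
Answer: 1966/49 ≈ 40.122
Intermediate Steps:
g(Z) = 0 (g(Z) = 4 - 1*2² = 4 - 1*4 = 4 - 4 = 0)
P(M) = 6 - M
s(o, S) = 12
C(v) = (12 + v)*(16 + v) (C(v) = (v + 16)*(v + 12) = (16 + v)*(12 + v) = (12 + v)*(16 + v))
(-4582 + (1248 - 1*(-1368)))/(C(-10) + P(67)) = (-4582 + (1248 - 1*(-1368)))/((192 + (-10)² + 28*(-10)) + (6 - 1*67)) = (-4582 + (1248 + 1368))/((192 + 100 - 280) + (6 - 67)) = (-4582 + 2616)/(12 - 61) = -1966/(-49) = -1966*(-1/49) = 1966/49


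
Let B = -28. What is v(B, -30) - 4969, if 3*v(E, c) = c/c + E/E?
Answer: -14905/3 ≈ -4968.3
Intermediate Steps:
v(E, c) = 2/3 (v(E, c) = (c/c + E/E)/3 = (1 + 1)/3 = (1/3)*2 = 2/3)
v(B, -30) - 4969 = 2/3 - 4969 = -14905/3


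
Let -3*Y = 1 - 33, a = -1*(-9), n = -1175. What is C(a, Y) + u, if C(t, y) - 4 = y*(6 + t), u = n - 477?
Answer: -1488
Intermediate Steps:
a = 9
u = -1652 (u = -1175 - 477 = -1652)
Y = 32/3 (Y = -(1 - 33)/3 = -⅓*(-32) = 32/3 ≈ 10.667)
C(t, y) = 4 + y*(6 + t)
C(a, Y) + u = (4 + 6*(32/3) + 9*(32/3)) - 1652 = (4 + 64 + 96) - 1652 = 164 - 1652 = -1488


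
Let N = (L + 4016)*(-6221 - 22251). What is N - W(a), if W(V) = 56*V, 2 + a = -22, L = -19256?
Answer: 433914624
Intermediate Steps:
a = -24 (a = -2 - 22 = -24)
N = 433913280 (N = (-19256 + 4016)*(-6221 - 22251) = -15240*(-28472) = 433913280)
N - W(a) = 433913280 - 56*(-24) = 433913280 - 1*(-1344) = 433913280 + 1344 = 433914624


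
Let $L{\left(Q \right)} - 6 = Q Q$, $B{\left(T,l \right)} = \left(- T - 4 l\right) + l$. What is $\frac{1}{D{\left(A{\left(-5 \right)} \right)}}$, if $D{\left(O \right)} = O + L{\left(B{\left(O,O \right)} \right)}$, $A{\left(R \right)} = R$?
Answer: $\frac{1}{401} \approx 0.0024938$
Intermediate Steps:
$B{\left(T,l \right)} = - T - 3 l$
$L{\left(Q \right)} = 6 + Q^{2}$ ($L{\left(Q \right)} = 6 + Q Q = 6 + Q^{2}$)
$D{\left(O \right)} = 6 + O + 16 O^{2}$ ($D{\left(O \right)} = O + \left(6 + \left(- O - 3 O\right)^{2}\right) = O + \left(6 + \left(- 4 O\right)^{2}\right) = O + \left(6 + 16 O^{2}\right) = 6 + O + 16 O^{2}$)
$\frac{1}{D{\left(A{\left(-5 \right)} \right)}} = \frac{1}{6 - 5 + 16 \left(-5\right)^{2}} = \frac{1}{6 - 5 + 16 \cdot 25} = \frac{1}{6 - 5 + 400} = \frac{1}{401}$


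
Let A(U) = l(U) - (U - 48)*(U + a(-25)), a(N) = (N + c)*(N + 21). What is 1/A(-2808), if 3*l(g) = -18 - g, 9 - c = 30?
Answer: -1/7493214 ≈ -1.3345e-7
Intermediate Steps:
c = -21 (c = 9 - 1*30 = 9 - 30 = -21)
a(N) = (-21 + N)*(21 + N) (a(N) = (N - 21)*(N + 21) = (-21 + N)*(21 + N))
l(g) = -6 - g/3 (l(g) = (-18 - g)/3 = -6 - g/3)
A(U) = -6 - U/3 - (-48 + U)*(184 + U) (A(U) = (-6 - U/3) - (U - 48)*(U + (-441 + (-25)²)) = (-6 - U/3) - (-48 + U)*(U + (-441 + 625)) = (-6 - U/3) - (-48 + U)*(U + 184) = (-6 - U/3) - (-48 + U)*(184 + U) = -6 - U/3 - (-48 + U)*(184 + U))
1/A(-2808) = 1/(8826 - 1*(-2808)² - 409/3*(-2808)) = 1/(8826 - 1*7884864 + 382824) = 1/(8826 - 7884864 + 382824) = 1/(-7493214) = -1/7493214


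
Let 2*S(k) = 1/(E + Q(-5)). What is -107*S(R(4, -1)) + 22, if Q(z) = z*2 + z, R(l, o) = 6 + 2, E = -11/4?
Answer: 1776/71 ≈ 25.014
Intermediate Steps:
E = -11/4 (E = -11*1/4 = -11/4 ≈ -2.7500)
R(l, o) = 8
Q(z) = 3*z (Q(z) = 2*z + z = 3*z)
S(k) = -2/71 (S(k) = 1/(2*(-11/4 + 3*(-5))) = 1/(2*(-11/4 - 15)) = 1/(2*(-71/4)) = (1/2)*(-4/71) = -2/71)
-107*S(R(4, -1)) + 22 = -107*(-2/71) + 22 = 214/71 + 22 = 1776/71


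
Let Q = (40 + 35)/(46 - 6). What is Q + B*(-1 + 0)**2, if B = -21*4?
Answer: -657/8 ≈ -82.125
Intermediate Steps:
Q = 15/8 (Q = 75/40 = 75*(1/40) = 15/8 ≈ 1.8750)
B = -84
Q + B*(-1 + 0)**2 = 15/8 - 84*(-1 + 0)**2 = 15/8 - 84*(-1)**2 = 15/8 - 84*1 = 15/8 - 84 = -657/8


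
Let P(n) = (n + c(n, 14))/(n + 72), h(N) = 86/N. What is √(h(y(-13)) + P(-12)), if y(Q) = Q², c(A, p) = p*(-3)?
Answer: I*√6610/130 ≈ 0.6254*I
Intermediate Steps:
c(A, p) = -3*p
P(n) = (-42 + n)/(72 + n) (P(n) = (n - 3*14)/(n + 72) = (n - 42)/(72 + n) = (-42 + n)/(72 + n))
√(h(y(-13)) + P(-12)) = √(86/((-13)²) + (-42 - 12)/(72 - 12)) = √(86/169 - 54/60) = √(86*(1/169) + (1/60)*(-54)) = √(86/169 - 9/10) = √(-661/1690) = I*√6610/130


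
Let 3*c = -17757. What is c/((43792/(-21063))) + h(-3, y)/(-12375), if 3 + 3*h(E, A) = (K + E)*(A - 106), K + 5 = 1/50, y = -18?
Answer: 324117715297/113850000 ≈ 2846.9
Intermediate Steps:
c = -5919 (c = (⅓)*(-17757) = -5919)
K = -249/50 (K = -5 + 1/50 = -249/50 ≈ -4.9800)
h(E, A) = -1 + (-106 + A)*(-249/50 + E)/3 (h(E, A) = -1 + ((-249/50 + E)*(A - 106))/3 = -1 + ((-249/50 + E)*(-106 + A))/3 = -1 + ((-106 + A)*(-249/50 + E))/3 = -1 + (-106 + A)*(-249/50 + E)/3)
c/((43792/(-21063))) + h(-3, y)/(-12375) = -5919/(43792/(-21063)) + (4374/25 - 106/3*(-3) - 83/50*(-18) + (⅓)*(-18)*(-3))/(-12375) = -5919/(43792*(-1/21063)) + (4374/25 + 106 + 747/25 + 18)*(-1/12375) = -5919/(-368/177) + (8221/25)*(-1/12375) = -5919*(-177/368) - 8221/309375 = 1047663/368 - 8221/309375 = 324117715297/113850000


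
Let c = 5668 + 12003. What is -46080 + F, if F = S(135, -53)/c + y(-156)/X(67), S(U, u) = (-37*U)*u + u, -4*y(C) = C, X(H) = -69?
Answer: -18722574677/406433 ≈ -46066.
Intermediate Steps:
y(C) = -C/4
c = 17671
S(U, u) = u - 37*U*u (S(U, u) = -37*U*u + u = u - 37*U*u)
F = 5857963/406433 (F = -53*(1 - 37*135)/17671 - 1/4*(-156)/(-69) = -53*(1 - 4995)*(1/17671) + 39*(-1/69) = -53*(-4994)*(1/17671) - 13/23 = 264682*(1/17671) - 13/23 = 264682/17671 - 13/23 = 5857963/406433 ≈ 14.413)
-46080 + F = -46080 + 5857963/406433 = -18722574677/406433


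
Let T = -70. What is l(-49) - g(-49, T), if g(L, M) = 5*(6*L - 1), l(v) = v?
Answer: 1426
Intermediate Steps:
g(L, M) = -5 + 30*L (g(L, M) = 5*(-1 + 6*L) = -5 + 30*L)
l(-49) - g(-49, T) = -49 - (-5 + 30*(-49)) = -49 - (-5 - 1470) = -49 - 1*(-1475) = -49 + 1475 = 1426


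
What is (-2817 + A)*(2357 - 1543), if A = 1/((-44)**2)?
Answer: -201787307/88 ≈ -2.2930e+6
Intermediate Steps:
A = 1/1936 ≈ 0.00051653
(-2817 + A)*(2357 - 1543) = (-2817 + 1/1936)*(2357 - 1543) = -5453711/1936*814 = -201787307/88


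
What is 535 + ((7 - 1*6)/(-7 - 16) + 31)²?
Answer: 789959/529 ≈ 1493.3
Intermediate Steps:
535 + ((7 - 1*6)/(-7 - 16) + 31)² = 535 + ((7 - 6)/(-23) + 31)² = 535 + (1*(-1/23) + 31)² = 535 + (-1/23 + 31)² = 535 + (712/23)² = 535 + 506944/529 = 789959/529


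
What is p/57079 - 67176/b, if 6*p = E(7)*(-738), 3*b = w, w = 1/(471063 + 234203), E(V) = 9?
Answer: -8112686584406499/57079 ≈ -1.4213e+11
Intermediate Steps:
w = 1/705266 ≈ 1.4179e-6
b = 1/2115798 (b = (1/3)*(1/705266) = 1/2115798 ≈ 4.7263e-7)
p = -1107 (p = (9*(-738))/6 = (1/6)*(-6642) = -1107)
p/57079 - 67176/b = -1107/57079 - 67176/1/2115798 = -1107*1/57079 - 67176*2115798 = -1107/57079 - 142130846448 = -8112686584406499/57079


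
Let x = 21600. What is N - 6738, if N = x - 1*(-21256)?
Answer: 36118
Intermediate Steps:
N = 42856 (N = 21600 - 1*(-21256) = 21600 + 21256 = 42856)
N - 6738 = 42856 - 6738 = 36118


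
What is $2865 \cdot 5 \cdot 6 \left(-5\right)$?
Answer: $-429750$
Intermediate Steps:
$2865 \cdot 5 \cdot 6 \left(-5\right) = 2865 \cdot 30 \left(-5\right) = 2865 \left(-150\right) = -429750$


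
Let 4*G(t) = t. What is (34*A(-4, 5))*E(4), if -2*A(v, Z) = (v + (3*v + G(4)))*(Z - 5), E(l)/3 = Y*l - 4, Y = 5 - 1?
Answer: 0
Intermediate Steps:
G(t) = t/4
Y = 4
E(l) = -12 + 12*l (E(l) = 3*(4*l - 4) = 3*(-4 + 4*l) = -12 + 12*l)
A(v, Z) = -(1 + 4*v)*(-5 + Z)/2 (A(v, Z) = -(v + (3*v + (1/4)*4))*(Z - 5)/2 = -(v + (3*v + 1))*(-5 + Z)/2 = -(v + (1 + 3*v))*(-5 + Z)/2 = -(1 + 4*v)*(-5 + Z)/2)
(34*A(-4, 5))*E(4) = (34*(5/2 + 10*(-4) - 1/2*5 - 2*5*(-4)))*(-12 + 12*4) = (34*(5/2 - 40 - 5/2 + 40))*(-12 + 48) = (34*0)*36 = 0*36 = 0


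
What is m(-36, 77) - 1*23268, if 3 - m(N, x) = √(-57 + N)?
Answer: -23265 - I*√93 ≈ -23265.0 - 9.6436*I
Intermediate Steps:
m(N, x) = 3 - √(-57 + N)
m(-36, 77) - 1*23268 = (3 - √(-57 - 36)) - 1*23268 = (3 - √(-93)) - 23268 = (3 - I*√93) - 23268 = -23265 - I*√93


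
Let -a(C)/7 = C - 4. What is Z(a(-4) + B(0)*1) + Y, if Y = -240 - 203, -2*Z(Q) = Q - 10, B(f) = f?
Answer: -466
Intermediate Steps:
a(C) = 28 - 7*C (a(C) = -7*(C - 4) = -7*(-4 + C) = 28 - 7*C)
Z(Q) = 5 - Q/2 (Z(Q) = -(Q - 10)/2 = -(-10 + Q)/2 = 5 - Q/2)
Y = -443
Z(a(-4) + B(0)*1) + Y = (5 - ((28 - 7*(-4)) + 0*1)/2) - 443 = (5 - ((28 + 28) + 0)/2) - 443 = (5 - (56 + 0)/2) - 443 = (5 - 1/2*56) - 443 = (5 - 28) - 443 = -23 - 443 = -466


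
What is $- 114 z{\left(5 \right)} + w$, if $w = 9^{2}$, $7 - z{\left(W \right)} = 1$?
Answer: $-603$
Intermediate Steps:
$z{\left(W \right)} = 6$ ($z{\left(W \right)} = 7 - 1 = 6$)
$w = 81$
$- 114 z{\left(5 \right)} + w = \left(-114\right) 6 + 81 = -684 + 81 = -603$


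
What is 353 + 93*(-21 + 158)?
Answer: 13094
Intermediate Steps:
353 + 93*(-21 + 158) = 353 + 93*137 = 353 + 12741 = 13094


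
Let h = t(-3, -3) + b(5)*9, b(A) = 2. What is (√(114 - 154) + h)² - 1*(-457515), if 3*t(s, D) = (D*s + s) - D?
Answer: 457916 + 84*I*√10 ≈ 4.5792e+5 + 265.63*I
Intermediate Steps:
t(s, D) = -D/3 + s/3 + D*s/3 (t(s, D) = ((D*s + s) - D)/3 = ((s + D*s) - D)/3 = (s - D + D*s)/3 = -D/3 + s/3 + D*s/3)
h = 21 (h = (-⅓*(-3) + (⅓)*(-3) + (⅓)*(-3)*(-3)) + 2*9 = (1 - 1 + 3) + 18 = 3 + 18 = 21)
(√(114 - 154) + h)² - 1*(-457515) = (√(114 - 154) + 21)² - 1*(-457515) = (√(-40) + 21)² + 457515 = (2*I*√10 + 21)² + 457515 = (21 + 2*I*√10)² + 457515 = 457515 + (21 + 2*I*√10)²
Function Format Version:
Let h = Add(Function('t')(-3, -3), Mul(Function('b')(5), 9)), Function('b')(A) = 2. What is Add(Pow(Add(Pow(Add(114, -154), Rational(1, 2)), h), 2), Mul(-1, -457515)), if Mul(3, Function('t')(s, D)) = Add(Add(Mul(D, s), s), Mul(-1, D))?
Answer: Add(457916, Mul(84, I, Pow(10, Rational(1, 2)))) ≈ Add(4.5792e+5, Mul(265.63, I))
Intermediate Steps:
Function('t')(s, D) = Add(Mul(Rational(-1, 3), D), Mul(Rational(1, 3), s), Mul(Rational(1, 3), D, s)) (Function('t')(s, D) = Mul(Rational(1, 3), Add(Add(Mul(D, s), s), Mul(-1, D))) = Mul(Rational(1, 3), Add(Add(s, Mul(D, s)), Mul(-1, D))) = Mul(Rational(1, 3), Add(s, Mul(-1, D), Mul(D, s))) = Add(Mul(Rational(-1, 3), D), Mul(Rational(1, 3), s), Mul(Rational(1, 3), D, s)))
h = 21 (h = Add(Add(Mul(Rational(-1, 3), -3), Mul(Rational(1, 3), -3), Mul(Rational(1, 3), -3, -3)), Mul(2, 9)) = Add(Add(1, -1, 3), 18) = Add(3, 18) = 21)
Add(Pow(Add(Pow(Add(114, -154), Rational(1, 2)), h), 2), Mul(-1, -457515)) = Add(Pow(Add(Pow(Add(114, -154), Rational(1, 2)), 21), 2), Mul(-1, -457515)) = Add(Pow(Add(Pow(-40, Rational(1, 2)), 21), 2), 457515) = Add(Pow(Add(Mul(2, I, Pow(10, Rational(1, 2))), 21), 2), 457515) = Add(Pow(Add(21, Mul(2, I, Pow(10, Rational(1, 2)))), 2), 457515) = Add(457515, Pow(Add(21, Mul(2, I, Pow(10, Rational(1, 2)))), 2))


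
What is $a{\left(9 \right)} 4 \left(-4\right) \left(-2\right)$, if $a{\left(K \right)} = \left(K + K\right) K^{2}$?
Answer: $46656$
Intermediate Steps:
$a{\left(K \right)} = 2 K^{3}$ ($a{\left(K \right)} = 2 K K^{2} = 2 K^{3}$)
$a{\left(9 \right)} 4 \left(-4\right) \left(-2\right) = 2 \cdot 9^{3} \cdot 4 \left(-4\right) \left(-2\right) = 2 \cdot 729 \left(\left(-16\right) \left(-2\right)\right) = 1458 \cdot 32 = 46656$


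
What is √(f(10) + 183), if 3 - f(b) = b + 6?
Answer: √170 ≈ 13.038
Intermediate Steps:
f(b) = -3 - b (f(b) = 3 - (b + 6) = 3 - (6 + b) = 3 + (-6 - b) = -3 - b)
√(f(10) + 183) = √((-3 - 1*10) + 183) = √((-3 - 10) + 183) = √(-13 + 183) = √170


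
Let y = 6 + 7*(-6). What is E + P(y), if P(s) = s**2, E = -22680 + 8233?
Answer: -13151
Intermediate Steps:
E = -14447
y = -36 (y = 6 - 42 = -36)
E + P(y) = -14447 + (-36)**2 = -14447 + 1296 = -13151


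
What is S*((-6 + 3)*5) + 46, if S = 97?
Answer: -1409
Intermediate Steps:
S*((-6 + 3)*5) + 46 = 97*((-6 + 3)*5) + 46 = 97*(-3*5) + 46 = 97*(-15) + 46 = -1455 + 46 = -1409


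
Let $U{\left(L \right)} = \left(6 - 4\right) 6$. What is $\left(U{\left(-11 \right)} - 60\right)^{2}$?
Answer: $2304$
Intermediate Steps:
$U{\left(L \right)} = 12$ ($U{\left(L \right)} = \left(6 - 4\right) 6 = 2 \cdot 6 = 12$)
$\left(U{\left(-11 \right)} - 60\right)^{2} = \left(12 - 60\right)^{2} = \left(-48\right)^{2} = 2304$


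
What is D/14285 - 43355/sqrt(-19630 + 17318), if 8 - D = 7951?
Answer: -7943/14285 + 43355*I*sqrt(2)/68 ≈ -0.55604 + 901.67*I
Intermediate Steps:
D = -7943 (D = 8 - 1*7951 = 8 - 7951 = -7943)
D/14285 - 43355/sqrt(-19630 + 17318) = -7943/14285 - 43355/sqrt(-19630 + 17318) = -7943*1/14285 - 43355*(-I*sqrt(2)/68) = -7943/14285 - 43355*(-I*sqrt(2)/68) = -7943/14285 - (-43355)*I*sqrt(2)/68 = -7943/14285 + 43355*I*sqrt(2)/68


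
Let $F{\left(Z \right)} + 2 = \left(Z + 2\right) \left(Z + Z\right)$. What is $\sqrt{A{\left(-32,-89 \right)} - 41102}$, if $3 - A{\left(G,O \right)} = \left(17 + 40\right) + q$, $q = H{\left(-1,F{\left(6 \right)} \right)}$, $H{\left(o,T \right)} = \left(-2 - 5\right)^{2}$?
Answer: $i \sqrt{41205} \approx 202.99 i$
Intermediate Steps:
$F{\left(Z \right)} = -2 + 2 Z \left(2 + Z\right)$ ($F{\left(Z \right)} = -2 + \left(Z + 2\right) \left(Z + Z\right) = -2 + \left(2 + Z\right) 2 Z = -2 + 2 Z \left(2 + Z\right)$)
$H{\left(o,T \right)} = 49$ ($H{\left(o,T \right)} = \left(-7\right)^{2} = 49$)
$q = 49$
$A{\left(G,O \right)} = -103$ ($A{\left(G,O \right)} = 3 - \left(\left(17 + 40\right) + 49\right) = 3 - \left(57 + 49\right) = 3 - 106 = -103$)
$\sqrt{A{\left(-32,-89 \right)} - 41102} = \sqrt{-103 - 41102} = \sqrt{-41205} = i \sqrt{41205}$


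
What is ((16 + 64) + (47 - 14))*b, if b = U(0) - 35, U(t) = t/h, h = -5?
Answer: -3955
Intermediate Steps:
U(t) = -t/5 (U(t) = t/(-5) = t*(-1/5) = -t/5)
b = -35 (b = -1/5*0 - 35 = 0 - 35 = -35)
((16 + 64) + (47 - 14))*b = ((16 + 64) + (47 - 14))*(-35) = (80 + 33)*(-35) = 113*(-35) = -3955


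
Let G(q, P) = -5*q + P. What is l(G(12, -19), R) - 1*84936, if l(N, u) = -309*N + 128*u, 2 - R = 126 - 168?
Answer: -54893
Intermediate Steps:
G(q, P) = P - 5*q
R = 44 (R = 2 - (126 - 168) = 2 - 1*(-42) = 2 + 42 = 44)
l(G(12, -19), R) - 1*84936 = (-309*(-19 - 5*12) + 128*44) - 1*84936 = (-309*(-19 - 60) + 5632) - 84936 = (-309*(-79) + 5632) - 84936 = (24411 + 5632) - 84936 = 30043 - 84936 = -54893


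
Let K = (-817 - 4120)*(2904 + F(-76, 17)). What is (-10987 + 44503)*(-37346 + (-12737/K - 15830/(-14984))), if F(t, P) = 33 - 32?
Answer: -4803225540945878277/3837505415 ≈ -1.2517e+9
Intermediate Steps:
F(t, P) = 1
K = -14341985 (K = (-817 - 4120)*(2904 + 1) = -4937*2905 = -14341985)
(-10987 + 44503)*(-37346 + (-12737/K - 15830/(-14984))) = (-10987 + 44503)*(-37346 + (-12737/(-14341985) - 15830/(-14984))) = 33516*(-37346 + (-12737*(-1/14341985) - 15830*(-1/14984))) = 33516*(-37346 + (12737/14341985 + 7915/7492)) = 33516*(-37346 + 113612236879/107450151620) = 33516*(-4012719750163641/107450151620) = -4803225540945878277/3837505415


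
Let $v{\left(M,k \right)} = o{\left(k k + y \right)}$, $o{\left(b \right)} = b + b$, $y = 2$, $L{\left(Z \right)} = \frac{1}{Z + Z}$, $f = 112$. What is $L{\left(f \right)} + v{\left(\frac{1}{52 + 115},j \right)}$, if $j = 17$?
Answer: $\frac{130369}{224} \approx 582.0$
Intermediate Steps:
$L{\left(Z \right)} = \frac{1}{2 Z}$
$o{\left(b \right)} = 2 b$
$v{\left(M,k \right)} = 4 + 2 k^{2}$ ($v{\left(M,k \right)} = 2 \left(k k + 2\right) = 2 \left(k^{2} + 2\right) = 2 \left(2 + k^{2}\right) = 4 + 2 k^{2}$)
$L{\left(f \right)} + v{\left(\frac{1}{52 + 115},j \right)} = \frac{1}{2 \cdot 112} + \left(4 + 2 \cdot 17^{2}\right) = \frac{1}{2} \cdot \frac{1}{112} + \left(4 + 2 \cdot 289\right) = \frac{1}{224} + \left(4 + 578\right) = \frac{1}{224} + 582 = \frac{130369}{224}$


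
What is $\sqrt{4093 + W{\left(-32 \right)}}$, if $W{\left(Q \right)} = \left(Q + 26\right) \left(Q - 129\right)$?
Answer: $\sqrt{5059} \approx 71.127$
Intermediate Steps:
$W{\left(Q \right)} = \left(-129 + Q\right) \left(26 + Q\right)$ ($W{\left(Q \right)} = \left(26 + Q\right) \left(-129 + Q\right) = \left(-129 + Q\right) \left(26 + Q\right)$)
$\sqrt{4093 + W{\left(-32 \right)}} = \sqrt{4093 - \left(58 - 1024\right)} = \sqrt{4093 + \left(-3354 + 1024 + 3296\right)} = \sqrt{4093 + 966} = \sqrt{5059}$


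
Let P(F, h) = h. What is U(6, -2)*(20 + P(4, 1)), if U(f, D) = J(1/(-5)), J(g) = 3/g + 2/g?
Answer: -525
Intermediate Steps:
J(g) = 5/g
U(f, D) = -25 (U(f, D) = 5/(1/(-5)) = 5/(-⅕) = 5*(-5) = -25)
U(6, -2)*(20 + P(4, 1)) = -25*(20 + 1) = -25*21 = -525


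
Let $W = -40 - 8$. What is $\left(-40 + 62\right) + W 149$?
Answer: $-7130$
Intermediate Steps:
$W = -48$ ($W = -40 - 8 = -48$)
$\left(-40 + 62\right) + W 149 = \left(-40 + 62\right) - 7152 = 22 - 7152 = -7130$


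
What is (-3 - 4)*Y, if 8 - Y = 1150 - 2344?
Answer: -8414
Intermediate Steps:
Y = 1202 (Y = 8 - (1150 - 2344) = 8 - 1*(-1194) = 8 + 1194 = 1202)
(-3 - 4)*Y = (-3 - 4)*1202 = -7*1202 = -8414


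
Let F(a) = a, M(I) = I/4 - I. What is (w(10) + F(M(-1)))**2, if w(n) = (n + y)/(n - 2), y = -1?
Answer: 225/64 ≈ 3.5156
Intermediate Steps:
M(I) = -3*I/4 (M(I) = I*(1/4) - I = I/4 - I = -3*I/4)
w(n) = (-1 + n)/(-2 + n) (w(n) = (n - 1)/(n - 2) = (-1 + n)/(-2 + n))
(w(10) + F(M(-1)))**2 = ((-1 + 10)/(-2 + 10) - 3/4*(-1))**2 = (9/8 + 3/4)**2 = (15/8)**2 = 225/64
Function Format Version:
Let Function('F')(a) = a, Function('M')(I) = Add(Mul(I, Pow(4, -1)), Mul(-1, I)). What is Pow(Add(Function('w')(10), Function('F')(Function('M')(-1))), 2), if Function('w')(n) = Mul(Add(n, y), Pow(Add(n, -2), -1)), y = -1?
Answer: Rational(225, 64) ≈ 3.5156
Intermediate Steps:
Function('M')(I) = Mul(Rational(-3, 4), I) (Function('M')(I) = Add(Mul(I, Rational(1, 4)), Mul(-1, I)) = Add(Mul(Rational(1, 4), I), Mul(-1, I)) = Mul(Rational(-3, 4), I))
Function('w')(n) = Mul(Pow(Add(-2, n), -1), Add(-1, n)) (Function('w')(n) = Mul(Add(n, -1), Pow(Add(n, -2), -1)) = Mul(Add(-1, n), Pow(Add(-2, n), -1)) = Mul(Pow(Add(-2, n), -1), Add(-1, n)))
Pow(Add(Function('w')(10), Function('F')(Function('M')(-1))), 2) = Pow(Add(Mul(Pow(Add(-2, 10), -1), Add(-1, 10)), Mul(Rational(-3, 4), -1)), 2) = Pow(Add(Mul(Pow(8, -1), 9), Rational(3, 4)), 2) = Pow(Add(Mul(Rational(1, 8), 9), Rational(3, 4)), 2) = Pow(Add(Rational(9, 8), Rational(3, 4)), 2) = Pow(Rational(15, 8), 2) = Rational(225, 64)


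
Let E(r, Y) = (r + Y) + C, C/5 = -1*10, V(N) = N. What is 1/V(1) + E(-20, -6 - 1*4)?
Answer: -79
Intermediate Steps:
C = -50 (C = 5*(-1*10) = 5*(-10) = -50)
E(r, Y) = -50 + Y + r (E(r, Y) = (r + Y) - 50 = (Y + r) - 50 = -50 + Y + r)
1/V(1) + E(-20, -6 - 1*4) = 1/1 + (-50 + (-6 - 1*4) - 20) = 1 + (-50 + (-6 - 4) - 20) = 1 + (-50 - 10 - 20) = 1 - 80 = -79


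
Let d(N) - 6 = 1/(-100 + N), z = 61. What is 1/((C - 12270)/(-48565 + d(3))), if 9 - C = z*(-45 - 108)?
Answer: 294389/17751 ≈ 16.584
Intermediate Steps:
d(N) = 6 + 1/(-100 + N)
C = 9342 (C = 9 - 61*(-45 - 108) = 9 - 61*(-153) = 9 - 1*(-9333) = 9 + 9333 = 9342)
1/((C - 12270)/(-48565 + d(3))) = 1/((9342 - 12270)/(-48565 + (-599 + 6*3)/(-100 + 3))) = 1/(-2928/(-48565 + (-599 + 18)/(-97))) = 1/(-2928/(-48565 - 1/97*(-581))) = 1/(-2928/(-48565 + 581/97)) = 1/(-2928/(-4710224/97)) = 1/(-2928*(-97/4710224)) = 1/(17751/294389) = 294389/17751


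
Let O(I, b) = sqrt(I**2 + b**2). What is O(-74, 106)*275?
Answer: 550*sqrt(4178) ≈ 35551.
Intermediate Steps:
O(-74, 106)*275 = sqrt((-74)**2 + 106**2)*275 = sqrt(5476 + 11236)*275 = sqrt(16712)*275 = (2*sqrt(4178))*275 = 550*sqrt(4178)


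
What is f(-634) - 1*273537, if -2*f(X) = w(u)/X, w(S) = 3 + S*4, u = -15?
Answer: -346844973/1268 ≈ -2.7354e+5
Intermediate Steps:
w(S) = 3 + 4*S
f(X) = 57/(2*X) (f(X) = -(3 + 4*(-15))/(2*X) = -(3 - 60)/(2*X) = -(-57)/(2*X) = 57/(2*X))
f(-634) - 1*273537 = (57/2)/(-634) - 1*273537 = (57/2)*(-1/634) - 273537 = -57/1268 - 273537 = -346844973/1268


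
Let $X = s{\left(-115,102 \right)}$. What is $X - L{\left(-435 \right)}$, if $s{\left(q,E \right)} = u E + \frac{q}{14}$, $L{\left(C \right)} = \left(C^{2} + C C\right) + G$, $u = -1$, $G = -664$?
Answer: $- \frac{5290547}{14} \approx -3.779 \cdot 10^{5}$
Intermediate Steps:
$L{\left(C \right)} = -664 + 2 C^{2}$ ($L{\left(C \right)} = \left(C^{2} + C C\right) - 664 = \left(C^{2} + C^{2}\right) - 664 = 2 C^{2} - 664 = -664 + 2 C^{2}$)
$s{\left(q,E \right)} = - E + \frac{q}{14}$
$X = - \frac{1543}{14}$ ($X = \left(-1\right) 102 + \frac{1}{14} \left(-115\right) = -102 - \frac{115}{14} = - \frac{1543}{14} \approx -110.21$)
$X - L{\left(-435 \right)} = - \frac{1543}{14} - \left(-664 + 2 \left(-435\right)^{2}\right) = - \frac{1543}{14} - \left(-664 + 2 \cdot 189225\right) = - \frac{1543}{14} - \left(-664 + 378450\right) = - \frac{1543}{14} - 377786 = - \frac{5290547}{14}$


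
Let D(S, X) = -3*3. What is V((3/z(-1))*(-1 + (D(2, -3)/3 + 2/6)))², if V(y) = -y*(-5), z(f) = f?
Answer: 3025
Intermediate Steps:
D(S, X) = -9
V(y) = 5*y (V(y) = -(-5)*y = 5*y)
V((3/z(-1))*(-1 + (D(2, -3)/3 + 2/6)))² = (5*((3/(-1))*(-1 + (-9/3 + 2/6))))² = (5*((3*(-1))*(-1 + (-9*⅓ + 2*(⅙)))))² = (5*(-3*(-1 + (-3 + ⅓))))² = (5*(-3*(-1 - 8/3)))² = (5*(-3*(-11/3)))² = (5*11)² = 55² = 3025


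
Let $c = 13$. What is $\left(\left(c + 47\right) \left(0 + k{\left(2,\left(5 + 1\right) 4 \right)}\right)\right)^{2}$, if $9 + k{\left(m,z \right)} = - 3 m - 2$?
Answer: $1040400$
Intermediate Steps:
$k{\left(m,z \right)} = -11 - 3 m$ ($k{\left(m,z \right)} = -9 - \left(2 + 3 m\right) = -11 - 3 m$)
$\left(\left(c + 47\right) \left(0 + k{\left(2,\left(5 + 1\right) 4 \right)}\right)\right)^{2} = \left(\left(13 + 47\right) \left(0 - 17\right)\right)^{2} = \left(60 \left(0 - 17\right)\right)^{2} = \left(60 \left(-17\right)\right)^{2} = \left(-1020\right)^{2} = 1040400$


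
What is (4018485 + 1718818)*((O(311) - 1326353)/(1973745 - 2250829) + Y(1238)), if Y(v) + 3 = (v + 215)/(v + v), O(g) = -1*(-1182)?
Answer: 10997939608656/809033 ≈ 1.3594e+7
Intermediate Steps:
O(g) = 1182
Y(v) = -3 + (215 + v)/(2*v) (Y(v) = -3 + (v + 215)/(v + v) = -3 + (215 + v)/((2*v)) = -3 + (215 + v)*(1/(2*v)) = -3 + (215 + v)/(2*v))
(4018485 + 1718818)*((O(311) - 1326353)/(1973745 - 2250829) + Y(1238)) = (4018485 + 1718818)*((1182 - 1326353)/(1973745 - 2250829) + (5/2)*(43 - 1*1238)/1238) = 5737303*(-1325171/(-277084) + (5/2)*(1/1238)*(43 - 1238)) = 5737303*(-1325171*(-1/277084) + (5/2)*(1/1238)*(-1195)) = 5737303*(1325171/277084 - 5975/2476) = 5737303*(101596656/42878749) = 10997939608656/809033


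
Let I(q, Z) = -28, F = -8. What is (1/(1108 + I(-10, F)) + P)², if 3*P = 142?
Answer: 2613356641/1166400 ≈ 2240.5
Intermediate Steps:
P = 142/3 (P = (⅓)*142 = 142/3 ≈ 47.333)
(1/(1108 + I(-10, F)) + P)² = (1/(1108 - 28) + 142/3)² = (1/1080 + 142/3)² = (51121/1080)² = 2613356641/1166400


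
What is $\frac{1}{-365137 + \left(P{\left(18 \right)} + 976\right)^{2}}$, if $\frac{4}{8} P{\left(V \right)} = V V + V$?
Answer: $\frac{1}{2390463} \approx 4.1833 \cdot 10^{-7}$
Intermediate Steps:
$P{\left(V \right)} = 2 V + 2 V^{2}$ ($P{\left(V \right)} = 2 \left(V V + V\right) = 2 \left(V^{2} + V\right) = 2 \left(V + V^{2}\right) = 2 V + 2 V^{2}$)
$\frac{1}{-365137 + \left(P{\left(18 \right)} + 976\right)^{2}} = \frac{1}{-365137 + \left(2 \cdot 18 \left(1 + 18\right) + 976\right)^{2}} = \frac{1}{-365137 + \left(2 \cdot 18 \cdot 19 + 976\right)^{2}} = \frac{1}{-365137 + \left(684 + 976\right)^{2}} = \frac{1}{-365137 + 1660^{2}} = \frac{1}{-365137 + 2755600} = \frac{1}{2390463}$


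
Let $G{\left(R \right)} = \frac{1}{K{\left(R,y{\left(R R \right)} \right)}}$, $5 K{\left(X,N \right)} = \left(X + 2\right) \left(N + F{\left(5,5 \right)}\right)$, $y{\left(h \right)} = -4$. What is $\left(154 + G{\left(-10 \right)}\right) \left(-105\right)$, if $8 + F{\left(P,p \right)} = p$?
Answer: $- \frac{129435}{8} \approx -16179.0$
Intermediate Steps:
$F{\left(P,p \right)} = -8 + p$
$K{\left(X,N \right)} = \frac{\left(-3 + N\right) \left(2 + X\right)}{5}$ ($K{\left(X,N \right)} = \frac{\left(X + 2\right) \left(N + \left(-8 + 5\right)\right)}{5} = \frac{\left(2 + X\right) \left(N - 3\right)}{5} = \frac{\left(2 + X\right) \left(-3 + N\right)}{5} = \frac{\left(-3 + N\right) \left(2 + X\right)}{5}$)
$G{\left(R \right)} = \frac{1}{- \frac{14}{5} - \frac{7 R}{5}}$ ($G{\left(R \right)} = \frac{1}{- \frac{6}{5} - \frac{3 R}{5} + \frac{2}{5} \left(-4\right) + \frac{1}{5} \left(-4\right) R} = \frac{1}{- \frac{6}{5} - \frac{3 R}{5} - \frac{8}{5} - \frac{4 R}{5}} = \frac{1}{- \frac{14}{5} - \frac{7 R}{5}}$)
$\left(154 + G{\left(-10 \right)}\right) \left(-105\right) = \left(154 - \frac{5}{14 + 7 \left(-10\right)}\right) \left(-105\right) = \left(154 - \frac{5}{14 - 70}\right) \left(-105\right) = \left(154 - \frac{5}{-56}\right) \left(-105\right) = \left(154 - - \frac{5}{56}\right) \left(-105\right) = \left(154 + \frac{5}{56}\right) \left(-105\right) = \frac{8629}{56} \left(-105\right) = - \frac{129435}{8}$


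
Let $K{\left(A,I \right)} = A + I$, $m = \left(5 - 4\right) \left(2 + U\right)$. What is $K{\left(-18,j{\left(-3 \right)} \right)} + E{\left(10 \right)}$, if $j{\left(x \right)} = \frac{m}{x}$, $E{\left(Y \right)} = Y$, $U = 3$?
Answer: $- \frac{29}{3} \approx -9.6667$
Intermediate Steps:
$m = 5$ ($m = \left(5 - 4\right) \left(2 + 3\right) = 1 \cdot 5 = 5$)
$j{\left(x \right)} = \frac{5}{x}$
$K{\left(-18,j{\left(-3 \right)} \right)} + E{\left(10 \right)} = \left(-18 + \frac{5}{-3}\right) + 10 = \left(-18 + 5 \left(- \frac{1}{3}\right)\right) + 10 = \left(-18 - \frac{5}{3}\right) + 10 = - \frac{59}{3} + 10 = - \frac{29}{3}$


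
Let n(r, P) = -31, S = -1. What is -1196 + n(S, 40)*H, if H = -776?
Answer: 22860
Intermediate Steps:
-1196 + n(S, 40)*H = -1196 - 31*(-776) = -1196 + 24056 = 22860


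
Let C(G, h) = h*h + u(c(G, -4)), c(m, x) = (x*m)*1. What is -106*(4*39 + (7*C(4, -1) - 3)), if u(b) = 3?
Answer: -19186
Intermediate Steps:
c(m, x) = m*x (c(m, x) = (m*x)*1 = m*x)
C(G, h) = 3 + h² (C(G, h) = h*h + 3 = h² + 3 = 3 + h²)
-106*(4*39 + (7*C(4, -1) - 3)) = -106*(4*39 + (7*(3 + (-1)²) - 3)) = -106*(156 + (7*(3 + 1) - 3)) = -106*(156 + (7*4 - 3)) = -106*(156 + (28 - 3)) = -106*(156 + 25) = -106*181 = -19186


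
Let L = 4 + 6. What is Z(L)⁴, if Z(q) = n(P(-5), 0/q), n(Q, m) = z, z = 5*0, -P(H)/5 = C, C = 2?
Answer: 0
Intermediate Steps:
P(H) = -10 (P(H) = -5*2 = -10)
L = 10
z = 0
n(Q, m) = 0
Z(q) = 0
Z(L)⁴ = 0⁴ = 0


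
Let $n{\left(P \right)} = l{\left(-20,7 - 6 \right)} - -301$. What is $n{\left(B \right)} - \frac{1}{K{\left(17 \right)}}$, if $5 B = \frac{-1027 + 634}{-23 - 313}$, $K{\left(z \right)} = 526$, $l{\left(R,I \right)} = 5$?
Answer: $\frac{160955}{526} \approx 306.0$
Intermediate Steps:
$B = \frac{131}{560}$ ($B = \frac{\left(-1027 + 634\right) \frac{1}{-23 - 313}}{5} = \frac{\left(-393\right) \frac{1}{-336}}{5} = \frac{\left(-393\right) \left(- \frac{1}{336}\right)}{5} = \frac{1}{5} \cdot \frac{131}{112} = \frac{131}{560} \approx 0.23393$)
$n{\left(P \right)} = 306$ ($n{\left(P \right)} = 5 - -301 = 5 + 301 = 306$)
$n{\left(B \right)} - \frac{1}{K{\left(17 \right)}} = 306 - \frac{1}{526} = \frac{160955}{526}$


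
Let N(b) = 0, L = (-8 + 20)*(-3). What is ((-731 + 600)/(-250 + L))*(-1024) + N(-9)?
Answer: -67072/143 ≈ -469.04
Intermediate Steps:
L = -36 (L = 12*(-3) = -36)
((-731 + 600)/(-250 + L))*(-1024) + N(-9) = ((-731 + 600)/(-250 - 36))*(-1024) + 0 = -131/(-286)*(-1024) + 0 = -131*(-1/286)*(-1024) + 0 = (131/286)*(-1024) + 0 = -67072/143 + 0 = -67072/143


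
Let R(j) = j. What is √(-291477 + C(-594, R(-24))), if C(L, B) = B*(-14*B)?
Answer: I*√299541 ≈ 547.3*I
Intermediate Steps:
C(L, B) = -14*B²
√(-291477 + C(-594, R(-24))) = √(-291477 - 14*(-24)²) = √(-291477 - 14*576) = √(-291477 - 8064) = √(-299541) = I*√299541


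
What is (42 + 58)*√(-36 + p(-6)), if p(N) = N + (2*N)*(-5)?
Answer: 300*√2 ≈ 424.26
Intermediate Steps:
p(N) = -9*N (p(N) = N - 10*N = -9*N)
(42 + 58)*√(-36 + p(-6)) = (42 + 58)*√(-36 - 9*(-6)) = 100*√(-36 + 54) = 100*√18 = 100*(3*√2) = 300*√2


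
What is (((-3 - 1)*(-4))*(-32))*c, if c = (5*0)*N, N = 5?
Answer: 0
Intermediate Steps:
c = 0 (c = (5*0)*5 = 0*5 = 0)
(((-3 - 1)*(-4))*(-32))*c = (((-3 - 1)*(-4))*(-32))*0 = (-4*(-4)*(-32))*0 = (16*(-32))*0 = -512*0 = 0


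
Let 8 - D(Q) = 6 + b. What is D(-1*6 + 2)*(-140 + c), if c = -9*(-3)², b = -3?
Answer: -1105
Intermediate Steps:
c = -81 (c = -9*9 = -81)
D(Q) = 5 (D(Q) = 8 - (6 - 3) = 8 - 1*3 = 8 - 3 = 5)
D(-1*6 + 2)*(-140 + c) = 5*(-140 - 81) = 5*(-221) = -1105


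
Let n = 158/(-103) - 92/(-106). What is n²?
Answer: 13220496/29800681 ≈ 0.44363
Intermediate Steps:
n = -3636/5459 (n = 158*(-1/103) - 92*(-1/106) = -158/103 + 46/53 = -3636/5459 ≈ -0.66606)
n² = (-3636/5459)² = 13220496/29800681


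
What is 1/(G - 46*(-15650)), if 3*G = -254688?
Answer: 1/635004 ≈ 1.5748e-6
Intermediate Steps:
G = -84896 (G = (⅓)*(-254688) = -84896)
1/(G - 46*(-15650)) = 1/(-84896 - 46*(-15650)) = 1/(-84896 + 719900) = 1/635004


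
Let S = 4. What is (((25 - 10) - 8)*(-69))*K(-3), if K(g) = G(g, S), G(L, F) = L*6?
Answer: 8694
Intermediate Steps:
G(L, F) = 6*L
K(g) = 6*g
(((25 - 10) - 8)*(-69))*K(-3) = (((25 - 10) - 8)*(-69))*(6*(-3)) = ((15 - 8)*(-69))*(-18) = (7*(-69))*(-18) = -483*(-18) = 8694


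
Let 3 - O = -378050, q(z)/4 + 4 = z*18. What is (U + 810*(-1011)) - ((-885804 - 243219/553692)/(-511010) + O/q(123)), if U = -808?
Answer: -657178529194472177/801669421940 ≈ -8.1976e+5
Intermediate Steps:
q(z) = -16 + 72*z (q(z) = -16 + 4*(z*18) = -16 + 4*(18*z) = -16 + 72*z)
O = 378053 (O = 3 - 1*(-378050) = 3 + 378050 = 378053)
(U + 810*(-1011)) - ((-885804 - 243219/553692)/(-511010) + O/q(123)) = (-808 + 810*(-1011)) - ((-885804 - 243219/553692)/(-511010) + 378053/(-16 + 72*123)) = (-808 - 818910) - ((-885804 - 243219*1/553692)*(-1/511010) + 378053/(-16 + 8856)) = -819718 - ((-885804 - 81073/184564)*(-1/511010) + 378053/8840) = -819718 - (-163487610529/184564*(-1/511010) + 378053*(1/8840)) = -819718 - (163487610529/94314049640 + 29081/680) = -819718 - 1*35673980659257/801669421940 = -819718 - 35673980659257/801669421940 = -657178529194472177/801669421940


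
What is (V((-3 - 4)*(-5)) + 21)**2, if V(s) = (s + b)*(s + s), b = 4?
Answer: 7568001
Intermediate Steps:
V(s) = 2*s*(4 + s) (V(s) = (s + 4)*(s + s) = (4 + s)*(2*s) = 2*s*(4 + s))
(V((-3 - 4)*(-5)) + 21)**2 = (2*((-3 - 4)*(-5))*(4 + (-3 - 4)*(-5)) + 21)**2 = (2*(-7*(-5))*(4 - 7*(-5)) + 21)**2 = (2*35*(4 + 35) + 21)**2 = (2*35*39 + 21)**2 = (2730 + 21)**2 = 2751**2 = 7568001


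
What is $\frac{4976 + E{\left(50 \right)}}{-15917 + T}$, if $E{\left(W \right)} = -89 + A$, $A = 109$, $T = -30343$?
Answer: $- \frac{1249}{11565} \approx -0.108$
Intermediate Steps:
$E{\left(W \right)} = 20$ ($E{\left(W \right)} = -89 + 109 = 20$)
$\frac{4976 + E{\left(50 \right)}}{-15917 + T} = \frac{4976 + 20}{-15917 - 30343} = \frac{4996}{-46260} = 4996 \left(- \frac{1}{46260}\right) = - \frac{1249}{11565}$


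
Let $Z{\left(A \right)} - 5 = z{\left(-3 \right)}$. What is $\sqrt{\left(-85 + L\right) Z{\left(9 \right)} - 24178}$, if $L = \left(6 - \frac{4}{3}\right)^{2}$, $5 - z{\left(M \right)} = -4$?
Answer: $\frac{4 i \sqrt{14098}}{3} \approx 158.31 i$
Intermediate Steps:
$z{\left(M \right)} = 9$ ($z{\left(M \right)} = 5 - -4 = 5 + 4 = 9$)
$Z{\left(A \right)} = 14$ ($Z{\left(A \right)} = 5 + 9 = 14$)
$L = \frac{196}{9}$ ($L = \left(6 - \frac{4}{3}\right)^{2} = \left(\frac{14}{3}\right)^{2} = \frac{196}{9} \approx 21.778$)
$\sqrt{\left(-85 + L\right) Z{\left(9 \right)} - 24178} = \sqrt{\left(-85 + \frac{196}{9}\right) 14 - 24178} = \sqrt{\left(- \frac{569}{9}\right) 14 - 24178} = \sqrt{- \frac{7966}{9} - 24178} = \sqrt{- \frac{225568}{9}} = \frac{4 i \sqrt{14098}}{3}$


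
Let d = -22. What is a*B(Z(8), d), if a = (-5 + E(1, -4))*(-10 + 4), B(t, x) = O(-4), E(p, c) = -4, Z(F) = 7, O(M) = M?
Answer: -216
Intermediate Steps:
B(t, x) = -4
a = 54 (a = (-5 - 4)*(-10 + 4) = -9*(-6) = 54)
a*B(Z(8), d) = 54*(-4) = -216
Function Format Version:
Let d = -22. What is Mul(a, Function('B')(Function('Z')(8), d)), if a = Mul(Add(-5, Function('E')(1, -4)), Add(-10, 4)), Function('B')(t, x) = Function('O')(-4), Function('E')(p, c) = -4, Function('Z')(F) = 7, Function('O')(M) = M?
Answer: -216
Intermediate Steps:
Function('B')(t, x) = -4
a = 54 (a = Mul(Add(-5, -4), Add(-10, 4)) = Mul(-9, -6) = 54)
Mul(a, Function('B')(Function('Z')(8), d)) = Mul(54, -4) = -216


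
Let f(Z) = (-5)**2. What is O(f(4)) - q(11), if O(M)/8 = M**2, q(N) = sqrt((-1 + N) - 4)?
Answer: 5000 - sqrt(6) ≈ 4997.5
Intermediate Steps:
f(Z) = 25
q(N) = sqrt(-5 + N)
O(M) = 8*M**2
O(f(4)) - q(11) = 8*25**2 - sqrt(-5 + 11) = 8*625 - sqrt(6) = 5000 - sqrt(6)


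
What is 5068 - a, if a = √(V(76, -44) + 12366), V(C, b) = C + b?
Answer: 5068 - √12398 ≈ 4956.7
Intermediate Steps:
a = √12398 (a = √((76 - 44) + 12366) = √(32 + 12366) = √12398 ≈ 111.35)
5068 - a = 5068 - √12398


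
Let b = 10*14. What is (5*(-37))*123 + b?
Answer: -22615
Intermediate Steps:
b = 140
(5*(-37))*123 + b = (5*(-37))*123 + 140 = -185*123 + 140 = -22755 + 140 = -22615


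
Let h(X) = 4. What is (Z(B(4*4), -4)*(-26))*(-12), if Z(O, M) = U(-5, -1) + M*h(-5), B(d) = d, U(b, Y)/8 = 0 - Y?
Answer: -2496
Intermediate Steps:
U(b, Y) = -8*Y (U(b, Y) = 8*(0 - Y) = 8*(-Y) = -8*Y)
Z(O, M) = 8 + 4*M (Z(O, M) = -8*(-1) + M*4 = 8 + 4*M)
(Z(B(4*4), -4)*(-26))*(-12) = ((8 + 4*(-4))*(-26))*(-12) = ((8 - 16)*(-26))*(-12) = -8*(-26)*(-12) = 208*(-12) = -2496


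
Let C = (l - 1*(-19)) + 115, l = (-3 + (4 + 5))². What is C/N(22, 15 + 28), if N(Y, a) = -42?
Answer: -85/21 ≈ -4.0476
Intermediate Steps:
l = 36 (l = (-3 + 9)² = 6² = 36)
C = 170 (C = (36 - 1*(-19)) + 115 = (36 + 19) + 115 = 55 + 115 = 170)
C/N(22, 15 + 28) = 170/(-42) = -1/42*170 = -85/21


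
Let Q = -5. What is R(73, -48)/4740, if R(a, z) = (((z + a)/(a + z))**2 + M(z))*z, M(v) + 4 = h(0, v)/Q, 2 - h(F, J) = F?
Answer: 68/1975 ≈ 0.034430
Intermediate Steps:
h(F, J) = 2 - F
M(v) = -22/5 (M(v) = -4 + (2 - 1*0)/(-5) = -4 + (2 + 0)*(-1/5) = -4 + 2*(-1/5) = -4 - 2/5 = -22/5)
R(a, z) = -17*z/5 (R(a, z) = (((z + a)/(a + z))**2 - 22/5)*z = (((a + z)/(a + z))**2 - 22/5)*z = (1**2 - 22/5)*z = (1 - 22/5)*z = -17*z/5)
R(73, -48)/4740 = -17/5*(-48)/4740 = (816/5)*(1/4740) = 68/1975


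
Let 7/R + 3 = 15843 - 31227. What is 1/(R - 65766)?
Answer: -15387/1011941449 ≈ -1.5205e-5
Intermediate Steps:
R = -7/15387 (R = 7/(-3 + (15843 - 31227)) = 7/(-3 - 15384) = 7/(-15387) = 7*(-1/15387) = -7/15387 ≈ -0.00045493)
1/(R - 65766) = 1/(-7/15387 - 65766) = 1/(-1011941449/15387) = -15387/1011941449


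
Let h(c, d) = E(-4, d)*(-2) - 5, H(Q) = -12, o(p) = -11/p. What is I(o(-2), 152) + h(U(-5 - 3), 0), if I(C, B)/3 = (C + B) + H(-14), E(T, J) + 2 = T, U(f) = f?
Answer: 887/2 ≈ 443.50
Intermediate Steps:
E(T, J) = -2 + T
h(c, d) = 7 (h(c, d) = (-2 - 4)*(-2) - 5 = -6*(-2) - 5 = 12 - 5 = 7)
I(C, B) = -36 + 3*B + 3*C (I(C, B) = 3*((C + B) - 12) = 3*((B + C) - 12) = 3*(-12 + B + C) = -36 + 3*B + 3*C)
I(o(-2), 152) + h(U(-5 - 3), 0) = (-36 + 3*152 + 3*(-11/(-2))) + 7 = (-36 + 456 + 3*(-11*(-½))) + 7 = (-36 + 456 + 3*(11/2)) + 7 = (-36 + 456 + 33/2) + 7 = 873/2 + 7 = 887/2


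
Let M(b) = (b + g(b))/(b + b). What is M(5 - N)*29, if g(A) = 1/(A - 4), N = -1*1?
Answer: 377/24 ≈ 15.708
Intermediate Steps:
N = -1
g(A) = 1/(-4 + A)
M(b) = (b + 1/(-4 + b))/(2*b) (M(b) = (b + 1/(-4 + b))/(b + b) = (b + 1/(-4 + b))/((2*b)) = (b + 1/(-4 + b))*(1/(2*b)) = (b + 1/(-4 + b))/(2*b))
M(5 - N)*29 = ((1 + (5 - 1*(-1))*(-4 + (5 - 1*(-1))))/(2*(5 - 1*(-1))*(-4 + (5 - 1*(-1)))))*29 = ((1 + (5 + 1)*(-4 + (5 + 1)))/(2*(5 + 1)*(-4 + (5 + 1))))*29 = ((1/2)*(1 + 6*(-4 + 6))/(6*(-4 + 6)))*29 = ((1/2)*(1/6)*(1 + 6*2)/2)*29 = ((1/2)*(1/6)*(1/2)*(1 + 12))*29 = ((1/2)*(1/6)*(1/2)*13)*29 = (13/24)*29 = 377/24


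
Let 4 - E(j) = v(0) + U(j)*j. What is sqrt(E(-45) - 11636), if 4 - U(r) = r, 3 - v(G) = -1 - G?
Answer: I*sqrt(9431) ≈ 97.113*I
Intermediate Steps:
v(G) = 4 + G (v(G) = 3 - (-1 - G) = 3 + (1 + G) = 4 + G)
U(r) = 4 - r
E(j) = -j*(4 - j) (E(j) = 4 - ((4 + 0) + (4 - j)*j) = 4 - (4 + j*(4 - j)) = 4 + (-4 - j*(4 - j)) = -j*(4 - j))
sqrt(E(-45) - 11636) = sqrt(-45*(-4 - 45) - 11636) = sqrt(-45*(-49) - 11636) = sqrt(2205 - 11636) = sqrt(-9431) = I*sqrt(9431)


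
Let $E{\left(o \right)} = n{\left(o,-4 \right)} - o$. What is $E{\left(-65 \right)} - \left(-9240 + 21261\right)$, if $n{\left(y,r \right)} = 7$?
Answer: $-11949$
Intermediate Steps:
$E{\left(o \right)} = 7 - o$
$E{\left(-65 \right)} - \left(-9240 + 21261\right) = \left(7 - -65\right) - \left(-9240 + 21261\right) = \left(7 + 65\right) - 12021 = 72 - 12021 = -11949$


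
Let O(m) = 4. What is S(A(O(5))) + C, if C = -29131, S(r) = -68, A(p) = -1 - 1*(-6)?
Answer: -29199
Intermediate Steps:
A(p) = 5 (A(p) = -1 + 6 = 5)
S(A(O(5))) + C = -68 - 29131 = -29199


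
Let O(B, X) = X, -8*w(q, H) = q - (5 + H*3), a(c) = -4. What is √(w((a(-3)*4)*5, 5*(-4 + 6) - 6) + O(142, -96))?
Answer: I*√1342/4 ≈ 9.1583*I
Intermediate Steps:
w(q, H) = 5/8 - q/8 + 3*H/8 (w(q, H) = -(q - (5 + H*3))/8 = -(q - (5 + 3*H))/8 = -(q + (-5 - 3*H))/8 = -(-5 + q - 3*H)/8 = 5/8 - q/8 + 3*H/8)
√(w((a(-3)*4)*5, 5*(-4 + 6) - 6) + O(142, -96)) = √((5/8 - (-4*4)*5/8 + 3*(5*(-4 + 6) - 6)/8) - 96) = √((5/8 - (-2)*5 + 3*(5*2 - 6)/8) - 96) = √((5/8 - ⅛*(-80) + 3*(10 - 6)/8) - 96) = √((5/8 + 10 + (3/8)*4) - 96) = √((5/8 + 10 + 3/2) - 96) = √(97/8 - 96) = √(-671/8) = I*√1342/4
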